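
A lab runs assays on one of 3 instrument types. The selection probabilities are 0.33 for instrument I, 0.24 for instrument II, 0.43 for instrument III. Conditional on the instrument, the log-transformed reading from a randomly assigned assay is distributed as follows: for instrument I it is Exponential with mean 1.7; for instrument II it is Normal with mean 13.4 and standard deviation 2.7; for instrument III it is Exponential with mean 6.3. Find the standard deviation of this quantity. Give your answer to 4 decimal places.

6.2303

Per component, I: μ=1.7, E[X²]=5.78; II: μ=13.4, E[X²]=186.85; III: μ=6.3, E[X²]=79.38.
E[X] = 0.33·1.7 + 0.24·13.4 + 0.43·6.3 = 6.486.
E[X²] = 0.33·5.78 + 0.24·186.85 + 0.43·79.38 = 80.8848.
Var(X) = E[X²] − (E[X])² = 80.8848 − 42.0682 = 38.8166.
SD(X) = √38.8166 = 6.2303.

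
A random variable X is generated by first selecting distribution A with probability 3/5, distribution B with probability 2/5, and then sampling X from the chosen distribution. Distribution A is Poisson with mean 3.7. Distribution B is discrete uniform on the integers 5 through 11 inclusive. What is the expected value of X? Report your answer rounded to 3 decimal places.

Component means — A: 3.7; B: 8.
E[X] = 0.6·3.7 + 0.4·8 = 5.42.

5.420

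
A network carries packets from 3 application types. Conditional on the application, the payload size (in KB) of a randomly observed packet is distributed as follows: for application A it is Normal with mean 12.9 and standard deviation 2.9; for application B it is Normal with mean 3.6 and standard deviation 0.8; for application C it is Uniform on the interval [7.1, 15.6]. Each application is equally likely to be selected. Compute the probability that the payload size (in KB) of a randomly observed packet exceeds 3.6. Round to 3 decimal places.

0.833

Conditional on each application, P(X > 3.6): A: 0.999329; B: 0.5; C: 1.
By total probability, P(X > 3.6) = 0.333333·0.999329 + 0.333333·0.5 + 0.333333·1 = 0.83311.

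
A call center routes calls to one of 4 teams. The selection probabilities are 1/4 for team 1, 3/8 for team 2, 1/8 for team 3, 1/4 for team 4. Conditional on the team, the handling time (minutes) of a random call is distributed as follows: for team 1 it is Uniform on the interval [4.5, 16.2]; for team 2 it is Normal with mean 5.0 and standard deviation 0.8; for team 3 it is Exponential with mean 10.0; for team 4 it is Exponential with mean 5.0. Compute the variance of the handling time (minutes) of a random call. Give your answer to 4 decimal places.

Per component, 1: μ=10.35, E[X²]=118.53; 2: μ=5, E[X²]=25.64; 3: μ=10, E[X²]=200; 4: μ=5, E[X²]=50.
E[X] = 0.25·10.35 + 0.375·5 + 0.125·10 + 0.25·5 = 6.9625.
E[X²] = 0.25·118.53 + 0.375·25.64 + 0.125·200 + 0.25·50 = 76.7475.
Var(X) = E[X²] − (E[X])² = 76.7475 − 48.4764 = 28.2711.

28.2711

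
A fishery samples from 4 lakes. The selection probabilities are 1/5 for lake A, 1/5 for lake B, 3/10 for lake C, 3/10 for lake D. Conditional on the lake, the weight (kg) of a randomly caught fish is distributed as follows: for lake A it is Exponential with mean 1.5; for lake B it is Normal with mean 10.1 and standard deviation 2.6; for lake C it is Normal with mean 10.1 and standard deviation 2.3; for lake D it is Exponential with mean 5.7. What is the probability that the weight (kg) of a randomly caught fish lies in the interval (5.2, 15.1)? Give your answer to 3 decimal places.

0.585

Conditional on each lake, P(5.2 < X < 15.1): A: 0.0311785; B: 0.943024; C: 0.968576; D: 0.330894.
By total probability, P(5.2 < X < 15.1) = 0.2·0.0311785 + 0.2·0.943024 + 0.3·0.968576 + 0.3·0.330894 = 0.584682.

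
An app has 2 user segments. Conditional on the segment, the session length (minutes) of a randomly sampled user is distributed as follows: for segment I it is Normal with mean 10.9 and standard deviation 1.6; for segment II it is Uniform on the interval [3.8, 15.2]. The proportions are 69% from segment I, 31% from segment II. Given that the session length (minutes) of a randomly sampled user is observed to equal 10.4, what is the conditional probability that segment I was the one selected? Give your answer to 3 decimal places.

Likelihoods f(10.4 | ·): I: 0.237457; II: 0.0877193.
Posterior ∝ prior × likelihood. Numerator for I: 0.69·0.237457 = 0.163845.
Normalizing constant: 0.69·0.237457 + 0.31·0.0877193 = 0.191038.
P(I | observation) = 0.163845 / 0.191038 = 0.857657.

0.858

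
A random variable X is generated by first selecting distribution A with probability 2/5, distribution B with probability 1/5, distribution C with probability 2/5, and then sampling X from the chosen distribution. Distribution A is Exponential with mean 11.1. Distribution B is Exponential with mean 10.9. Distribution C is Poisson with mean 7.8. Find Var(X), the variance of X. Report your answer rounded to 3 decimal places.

Per component, A: μ=11.1, E[X²]=246.42; B: μ=10.9, E[X²]=237.62; C: μ=7.8, E[X²]=68.64.
E[X] = 0.4·11.1 + 0.2·10.9 + 0.4·7.8 = 9.74.
E[X²] = 0.4·246.42 + 0.2·237.62 + 0.4·68.64 = 173.548.
Var(X) = E[X²] − (E[X])² = 173.548 − 94.8676 = 78.6804.

78.680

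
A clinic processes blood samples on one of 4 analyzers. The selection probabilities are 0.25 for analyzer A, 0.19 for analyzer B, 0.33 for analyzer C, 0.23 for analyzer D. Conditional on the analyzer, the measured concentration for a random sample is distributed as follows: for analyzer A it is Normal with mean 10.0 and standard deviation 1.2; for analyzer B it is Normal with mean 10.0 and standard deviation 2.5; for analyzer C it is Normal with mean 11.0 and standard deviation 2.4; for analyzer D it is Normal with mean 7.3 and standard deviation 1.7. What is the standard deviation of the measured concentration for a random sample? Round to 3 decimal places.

Per component, A: μ=10, E[X²]=101.44; B: μ=10, E[X²]=106.25; C: μ=11, E[X²]=126.76; D: μ=7.3, E[X²]=56.18.
E[X] = 0.25·10 + 0.19·10 + 0.33·11 + 0.23·7.3 = 9.709.
E[X²] = 0.25·101.44 + 0.19·106.25 + 0.33·126.76 + 0.23·56.18 = 100.3.
Var(X) = E[X²] − (E[X])² = 100.3 − 94.2647 = 6.03502.
SD(X) = √6.03502 = 2.45663.

2.457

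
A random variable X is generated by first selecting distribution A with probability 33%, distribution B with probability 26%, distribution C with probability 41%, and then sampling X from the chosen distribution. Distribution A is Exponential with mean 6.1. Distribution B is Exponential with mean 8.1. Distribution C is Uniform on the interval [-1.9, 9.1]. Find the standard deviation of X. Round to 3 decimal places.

Per component, A: μ=6.1, E[X²]=74.42; B: μ=8.1, E[X²]=131.22; C: μ=3.6, E[X²]=23.0433.
E[X] = 0.33·6.1 + 0.26·8.1 + 0.41·3.6 = 5.595.
E[X²] = 0.33·74.42 + 0.26·131.22 + 0.41·23.0433 = 68.1236.
Var(X) = E[X²] − (E[X])² = 68.1236 − 31.304 = 36.8195.
SD(X) = √36.8195 = 6.06791.

6.068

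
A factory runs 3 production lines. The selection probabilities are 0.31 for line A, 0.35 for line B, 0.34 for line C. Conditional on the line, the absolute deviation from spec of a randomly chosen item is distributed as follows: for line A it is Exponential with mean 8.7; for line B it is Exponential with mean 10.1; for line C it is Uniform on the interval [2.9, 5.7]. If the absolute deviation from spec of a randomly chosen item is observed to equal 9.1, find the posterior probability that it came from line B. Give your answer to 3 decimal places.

0.529

Likelihoods f(9.1 | ·): A: 0.0403849; B: 0.0402146; C: 0.
Posterior ∝ prior × likelihood. Numerator for B: 0.35·0.0402146 = 0.0140751.
Normalizing constant: 0.31·0.0403849 + 0.35·0.0402146 + 0.34·0 = 0.0265944.
P(B | observation) = 0.0140751 / 0.0265944 = 0.52925.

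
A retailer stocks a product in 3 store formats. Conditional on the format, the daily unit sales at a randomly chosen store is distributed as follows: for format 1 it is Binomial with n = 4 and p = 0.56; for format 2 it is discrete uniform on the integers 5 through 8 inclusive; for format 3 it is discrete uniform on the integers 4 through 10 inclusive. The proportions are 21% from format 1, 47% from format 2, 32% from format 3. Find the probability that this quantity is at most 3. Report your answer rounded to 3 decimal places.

0.189

Conditional on each format, P(X ≤ 3): 1: 0.901655; 2: 0; 3: 0.
By total probability, P(X ≤ 3) = 0.21·0.901655 + 0.47·0 + 0.32·0 = 0.189348.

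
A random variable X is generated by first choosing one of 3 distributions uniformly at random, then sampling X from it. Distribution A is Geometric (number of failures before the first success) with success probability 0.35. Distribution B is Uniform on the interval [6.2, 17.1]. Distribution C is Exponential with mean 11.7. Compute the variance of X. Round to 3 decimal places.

Per component, A: μ=1.85714, E[X²]=8.7551; B: μ=11.65, E[X²]=145.623; C: μ=11.7, E[X²]=273.78.
E[X] = 0.333333·1.85714 + 0.333333·11.65 + 0.333333·11.7 = 8.40238.
E[X²] = 0.333333·8.7551 + 0.333333·145.623 + 0.333333·273.78 = 142.719.
Var(X) = E[X²] − (E[X])² = 142.719 − 70.6 = 72.1195.

72.119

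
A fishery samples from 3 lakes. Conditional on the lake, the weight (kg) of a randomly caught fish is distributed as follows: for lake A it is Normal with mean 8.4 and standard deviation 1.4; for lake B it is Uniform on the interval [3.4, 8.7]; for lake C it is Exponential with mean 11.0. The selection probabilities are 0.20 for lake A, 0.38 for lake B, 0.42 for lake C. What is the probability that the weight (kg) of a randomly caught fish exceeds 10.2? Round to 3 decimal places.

Conditional on each lake, P(X > 10.2): A: 0.0992714; B: 0; C: 0.395631.
By total probability, P(X > 10.2) = 0.2·0.0992714 + 0.38·0 + 0.42·0.395631 = 0.186019.

0.186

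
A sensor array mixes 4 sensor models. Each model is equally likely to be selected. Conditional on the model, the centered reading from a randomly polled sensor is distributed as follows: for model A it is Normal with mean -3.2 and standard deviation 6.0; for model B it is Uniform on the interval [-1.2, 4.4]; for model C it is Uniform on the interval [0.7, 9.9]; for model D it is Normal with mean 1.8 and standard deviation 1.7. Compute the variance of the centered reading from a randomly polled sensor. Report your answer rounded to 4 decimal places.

Per component, A: μ=-3.2, E[X²]=46.24; B: μ=1.6, E[X²]=5.17333; C: μ=5.3, E[X²]=35.1433; D: μ=1.8, E[X²]=6.13.
E[X] = 0.25·-3.2 + 0.25·1.6 + 0.25·5.3 + 0.25·1.8 = 1.375.
E[X²] = 0.25·46.24 + 0.25·5.17333 + 0.25·35.1433 + 0.25·6.13 = 23.1717.
Var(X) = E[X²] − (E[X])² = 23.1717 − 1.89062 = 21.281.

21.2810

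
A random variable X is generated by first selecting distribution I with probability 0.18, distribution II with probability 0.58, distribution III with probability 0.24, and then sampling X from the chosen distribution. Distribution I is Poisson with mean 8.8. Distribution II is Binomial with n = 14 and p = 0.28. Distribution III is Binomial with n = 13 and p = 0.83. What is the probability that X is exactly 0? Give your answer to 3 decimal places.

Conditional on each component, P(X = 0): I: 0.000150733; II: 0.0100613; III: 9.90458e-11.
By total probability, P(X = 0) = 0.18·0.000150733 + 0.58·0.0100613 + 0.24·9.90458e-11 = 0.0058627.

0.006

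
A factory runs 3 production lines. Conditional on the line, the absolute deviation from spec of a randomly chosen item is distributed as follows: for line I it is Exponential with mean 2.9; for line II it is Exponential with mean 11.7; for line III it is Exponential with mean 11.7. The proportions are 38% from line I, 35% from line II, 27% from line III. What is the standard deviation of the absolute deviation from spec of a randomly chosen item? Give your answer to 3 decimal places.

Per component, I: μ=2.9, E[X²]=16.82; II: μ=11.7, E[X²]=273.78; III: μ=11.7, E[X²]=273.78.
E[X] = 0.38·2.9 + 0.35·11.7 + 0.27·11.7 = 8.356.
E[X²] = 0.38·16.82 + 0.35·273.78 + 0.27·273.78 = 176.135.
Var(X) = E[X²] − (E[X])² = 176.135 − 69.8227 = 106.312.
SD(X) = √106.312 = 10.3108.

10.311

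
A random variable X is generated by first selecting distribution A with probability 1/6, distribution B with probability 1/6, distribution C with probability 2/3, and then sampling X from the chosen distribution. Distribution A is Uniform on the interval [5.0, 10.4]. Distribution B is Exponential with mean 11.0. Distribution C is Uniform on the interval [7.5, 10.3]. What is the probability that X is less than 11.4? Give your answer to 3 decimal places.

Conditional on each component, P(X < 11.4): A: 1; B: 0.645258; C: 1.
By total probability, P(X < 11.4) = 0.166667·1 + 0.166667·0.645258 + 0.666667·1 = 0.940876.

0.941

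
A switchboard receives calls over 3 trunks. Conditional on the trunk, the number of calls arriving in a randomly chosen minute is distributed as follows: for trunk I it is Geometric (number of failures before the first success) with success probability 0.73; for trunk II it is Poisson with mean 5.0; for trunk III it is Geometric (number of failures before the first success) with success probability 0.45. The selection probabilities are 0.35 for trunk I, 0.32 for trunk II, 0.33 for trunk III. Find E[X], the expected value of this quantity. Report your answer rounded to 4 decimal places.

Component means — I: 0.369863; II: 5; III: 1.22222.
E[X] = 0.35·0.369863 + 0.32·5 + 0.33·1.22222 = 2.13279.

2.1328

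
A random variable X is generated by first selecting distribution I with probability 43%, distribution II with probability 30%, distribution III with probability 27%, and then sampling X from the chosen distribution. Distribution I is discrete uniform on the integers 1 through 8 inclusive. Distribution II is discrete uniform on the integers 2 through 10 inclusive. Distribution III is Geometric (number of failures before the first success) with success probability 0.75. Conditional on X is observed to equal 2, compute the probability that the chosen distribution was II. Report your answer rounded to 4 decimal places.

Likelihoods P(X=2 | ·): I: 0.125; II: 0.111111; III: 0.046875.
Posterior ∝ prior × likelihood. Numerator for II: 0.3·0.111111 = 0.0333333.
Normalizing constant: 0.43·0.125 + 0.3·0.111111 + 0.27·0.046875 = 0.0997396.
P(II | observation) = 0.0333333 / 0.0997396 = 0.334204.

0.3342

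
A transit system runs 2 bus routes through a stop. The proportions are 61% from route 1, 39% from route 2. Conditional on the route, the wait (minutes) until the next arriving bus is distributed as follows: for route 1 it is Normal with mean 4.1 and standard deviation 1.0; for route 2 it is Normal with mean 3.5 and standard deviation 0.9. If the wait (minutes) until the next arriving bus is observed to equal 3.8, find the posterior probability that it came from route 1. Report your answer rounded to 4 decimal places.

Likelihoods f(3.8 | ·): 1: 0.381388; 2: 0.419315.
Posterior ∝ prior × likelihood. Numerator for 1: 0.61·0.381388 = 0.232647.
Normalizing constant: 0.61·0.381388 + 0.39·0.419315 = 0.396179.
P(1 | observation) = 0.232647 / 0.396179 = 0.587225.

0.5872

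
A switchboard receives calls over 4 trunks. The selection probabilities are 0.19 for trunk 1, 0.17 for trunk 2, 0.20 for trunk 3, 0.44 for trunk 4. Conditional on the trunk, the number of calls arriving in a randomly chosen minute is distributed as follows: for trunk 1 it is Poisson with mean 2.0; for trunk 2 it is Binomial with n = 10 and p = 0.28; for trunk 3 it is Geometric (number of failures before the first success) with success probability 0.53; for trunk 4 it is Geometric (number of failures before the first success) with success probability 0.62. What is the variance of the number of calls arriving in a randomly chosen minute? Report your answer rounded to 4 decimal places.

Per component, 1: μ=2, E[X²]=6; 2: μ=2.8, E[X²]=9.856; 3: μ=0.886792, E[X²]=2.45959; 4: μ=0.612903, E[X²]=1.3642.
E[X] = 0.19·2 + 0.17·2.8 + 0.2·0.886792 + 0.44·0.612903 = 1.30304.
E[X²] = 0.19·6 + 0.17·9.856 + 0.2·2.45959 + 0.44·1.3642 = 3.90769.
Var(X) = E[X²] − (E[X])² = 3.90769 − 1.6979 = 2.20979.

2.2098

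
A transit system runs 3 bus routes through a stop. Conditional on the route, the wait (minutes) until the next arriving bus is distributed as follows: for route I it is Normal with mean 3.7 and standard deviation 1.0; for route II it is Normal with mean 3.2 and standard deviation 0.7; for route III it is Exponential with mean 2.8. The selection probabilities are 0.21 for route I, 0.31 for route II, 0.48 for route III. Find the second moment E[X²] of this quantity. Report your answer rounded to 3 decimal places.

For each component E[X²] = Var + (mean)², giving I: 14.69; II: 10.73; III: 15.68.
Overall E[X²] = 0.21·14.69 + 0.31·10.73 + 0.48·15.68 = 13.9376.

13.938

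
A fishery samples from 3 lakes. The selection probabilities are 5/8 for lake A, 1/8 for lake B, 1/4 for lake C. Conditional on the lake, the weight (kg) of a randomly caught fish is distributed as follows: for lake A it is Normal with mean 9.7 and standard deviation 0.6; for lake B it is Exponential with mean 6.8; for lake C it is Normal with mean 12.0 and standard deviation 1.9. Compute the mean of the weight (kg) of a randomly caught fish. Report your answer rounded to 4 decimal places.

Component means — A: 9.7; B: 6.8; C: 12.
E[X] = 0.625·9.7 + 0.125·6.8 + 0.25·12 = 9.9125.

9.9125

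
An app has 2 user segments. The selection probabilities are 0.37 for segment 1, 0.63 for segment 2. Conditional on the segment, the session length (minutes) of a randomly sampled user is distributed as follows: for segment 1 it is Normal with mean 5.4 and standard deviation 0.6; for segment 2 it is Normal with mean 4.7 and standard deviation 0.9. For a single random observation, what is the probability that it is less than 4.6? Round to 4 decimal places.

Conditional on each segment, P(X < 4.6): 1: 0.0912112; 2: 0.455764.
By total probability, P(X < 4.6) = 0.37·0.0912112 + 0.63·0.455764 = 0.32088.

0.3209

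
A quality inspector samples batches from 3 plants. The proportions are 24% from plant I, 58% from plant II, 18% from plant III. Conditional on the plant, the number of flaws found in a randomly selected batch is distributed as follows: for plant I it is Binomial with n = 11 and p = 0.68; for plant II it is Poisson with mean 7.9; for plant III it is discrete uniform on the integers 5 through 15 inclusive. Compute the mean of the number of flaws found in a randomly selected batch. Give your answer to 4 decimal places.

Component means — I: 7.48; II: 7.9; III: 10.
E[X] = 0.24·7.48 + 0.58·7.9 + 0.18·10 = 8.1772.

8.1772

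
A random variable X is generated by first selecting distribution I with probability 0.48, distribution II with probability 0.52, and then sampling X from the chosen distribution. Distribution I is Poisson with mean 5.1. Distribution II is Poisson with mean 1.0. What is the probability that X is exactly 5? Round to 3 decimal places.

Conditional on each component, P(X = 5): I: 0.175294; II: 0.00306566.
By total probability, P(X = 5) = 0.48·0.175294 + 0.52·0.00306566 = 0.0857354.

0.086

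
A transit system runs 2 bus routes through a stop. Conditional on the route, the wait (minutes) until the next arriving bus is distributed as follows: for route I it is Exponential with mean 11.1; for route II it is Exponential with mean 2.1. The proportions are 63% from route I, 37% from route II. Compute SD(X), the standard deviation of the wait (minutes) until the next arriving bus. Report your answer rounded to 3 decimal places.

9.906

Per component, I: μ=11.1, E[X²]=246.42; II: μ=2.1, E[X²]=8.82.
E[X] = 0.63·11.1 + 0.37·2.1 = 7.77.
E[X²] = 0.63·246.42 + 0.37·8.82 = 158.508.
Var(X) = E[X²] − (E[X])² = 158.508 − 60.3729 = 98.1351.
SD(X) = √98.1351 = 9.90632.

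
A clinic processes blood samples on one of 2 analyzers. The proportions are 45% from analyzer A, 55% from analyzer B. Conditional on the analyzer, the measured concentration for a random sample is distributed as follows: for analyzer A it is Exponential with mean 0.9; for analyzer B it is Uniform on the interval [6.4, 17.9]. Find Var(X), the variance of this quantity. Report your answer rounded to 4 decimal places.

37.7502

Per component, A: μ=0.9, E[X²]=1.62; B: μ=12.15, E[X²]=158.643.
E[X] = 0.45·0.9 + 0.55·12.15 = 7.0875.
E[X²] = 0.45·1.62 + 0.55·158.643 = 87.9828.
Var(X) = E[X²] − (E[X])² = 87.9828 − 50.2327 = 37.7502.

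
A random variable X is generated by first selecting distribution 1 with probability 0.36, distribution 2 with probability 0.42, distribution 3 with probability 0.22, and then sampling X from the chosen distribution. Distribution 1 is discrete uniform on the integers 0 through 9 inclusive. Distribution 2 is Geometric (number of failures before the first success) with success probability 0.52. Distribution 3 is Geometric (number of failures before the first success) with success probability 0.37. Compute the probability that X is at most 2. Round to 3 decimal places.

Conditional on each component, P(X ≤ 2): 1: 0.3; 2: 0.889408; 3: 0.749953.
By total probability, P(X ≤ 2) = 0.36·0.3 + 0.42·0.889408 + 0.22·0.749953 = 0.646541.

0.647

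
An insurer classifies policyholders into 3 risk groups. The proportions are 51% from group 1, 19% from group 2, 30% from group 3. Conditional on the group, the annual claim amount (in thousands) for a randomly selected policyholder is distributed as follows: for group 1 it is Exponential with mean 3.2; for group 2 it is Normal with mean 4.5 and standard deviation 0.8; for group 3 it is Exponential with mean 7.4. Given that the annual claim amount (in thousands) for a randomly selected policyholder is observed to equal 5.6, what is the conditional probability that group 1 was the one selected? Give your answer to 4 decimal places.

Likelihoods f(5.6 | ·): 1: 0.0543044; 2: 0.193765; 3: 0.0634035.
Posterior ∝ prior × likelihood. Numerator for 1: 0.51·0.0543044 = 0.0276952.
Normalizing constant: 0.51·0.0543044 + 0.19·0.193765 + 0.3·0.0634035 = 0.0835317.
P(1 | observation) = 0.0276952 / 0.0835317 = 0.331554.

0.3316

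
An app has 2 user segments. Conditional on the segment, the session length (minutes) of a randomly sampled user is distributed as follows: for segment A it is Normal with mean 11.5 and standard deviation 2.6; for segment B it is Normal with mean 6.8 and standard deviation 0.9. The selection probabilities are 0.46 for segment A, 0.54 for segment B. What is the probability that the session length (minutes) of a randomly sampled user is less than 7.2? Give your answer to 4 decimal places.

Conditional on each segment, P(X < 7.2): A: 0.0490794; B: 0.671639.
By total probability, P(X < 7.2) = 0.46·0.0490794 + 0.54·0.671639 = 0.385262.

0.3853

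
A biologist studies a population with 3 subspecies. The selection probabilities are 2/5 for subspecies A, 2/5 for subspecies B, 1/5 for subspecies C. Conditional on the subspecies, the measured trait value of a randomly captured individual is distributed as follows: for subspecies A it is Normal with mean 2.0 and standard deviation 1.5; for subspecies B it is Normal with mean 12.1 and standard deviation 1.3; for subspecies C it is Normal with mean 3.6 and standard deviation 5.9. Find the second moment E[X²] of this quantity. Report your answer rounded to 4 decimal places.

For each component E[X²] = Var + (mean)², giving A: 6.25; B: 148.1; C: 47.77.
Overall E[X²] = 0.4·6.25 + 0.4·148.1 + 0.2·47.77 = 71.294.

71.2940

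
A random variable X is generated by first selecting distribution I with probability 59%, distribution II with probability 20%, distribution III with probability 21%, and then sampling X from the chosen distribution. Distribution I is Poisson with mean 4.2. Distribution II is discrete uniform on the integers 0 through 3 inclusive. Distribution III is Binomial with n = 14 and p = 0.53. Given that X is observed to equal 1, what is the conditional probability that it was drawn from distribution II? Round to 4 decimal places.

Likelihoods P(X=1 | ·): I: 0.0629814; II: 0.25; III: 0.000405206.
Posterior ∝ prior × likelihood. Numerator for II: 0.2·0.25 = 0.05.
Normalizing constant: 0.59·0.0629814 + 0.2·0.25 + 0.21·0.000405206 = 0.0872441.
P(II | observation) = 0.05 / 0.0872441 = 0.573104.

0.5731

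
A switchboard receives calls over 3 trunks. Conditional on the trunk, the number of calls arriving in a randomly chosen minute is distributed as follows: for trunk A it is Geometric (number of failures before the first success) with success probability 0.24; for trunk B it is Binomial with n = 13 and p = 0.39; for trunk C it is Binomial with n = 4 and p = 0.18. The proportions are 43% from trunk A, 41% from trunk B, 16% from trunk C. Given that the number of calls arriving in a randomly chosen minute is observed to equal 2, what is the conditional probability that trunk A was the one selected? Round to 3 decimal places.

0.586

Likelihoods P(X=2 | ·): A: 0.138624; B: 0.051624; C: 0.130715.
Posterior ∝ prior × likelihood. Numerator for A: 0.43·0.138624 = 0.0596083.
Normalizing constant: 0.43·0.138624 + 0.41·0.051624 + 0.16·0.130715 = 0.101689.
P(A | observation) = 0.0596083 / 0.101689 = 0.586185.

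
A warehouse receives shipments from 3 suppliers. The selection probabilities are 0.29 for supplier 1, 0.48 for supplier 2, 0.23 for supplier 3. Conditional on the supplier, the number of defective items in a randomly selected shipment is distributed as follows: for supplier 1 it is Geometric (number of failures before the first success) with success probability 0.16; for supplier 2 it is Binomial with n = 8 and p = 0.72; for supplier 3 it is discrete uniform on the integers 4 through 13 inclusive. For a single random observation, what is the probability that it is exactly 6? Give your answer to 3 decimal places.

Conditional on each supplier, P(X = 6): 1: 0.0562077; 2: 0.305822; 3: 0.1.
By total probability, P(X = 6) = 0.29·0.0562077 + 0.48·0.305822 + 0.23·0.1 = 0.186095.

0.186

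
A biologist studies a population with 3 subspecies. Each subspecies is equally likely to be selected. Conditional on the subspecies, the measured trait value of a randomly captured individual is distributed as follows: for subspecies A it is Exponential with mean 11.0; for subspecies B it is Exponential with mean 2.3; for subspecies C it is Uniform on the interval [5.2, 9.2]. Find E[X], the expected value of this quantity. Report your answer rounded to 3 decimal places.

6.833

Component means — A: 11; B: 2.3; C: 7.2.
E[X] = 0.333333·11 + 0.333333·2.3 + 0.333333·7.2 = 6.83333.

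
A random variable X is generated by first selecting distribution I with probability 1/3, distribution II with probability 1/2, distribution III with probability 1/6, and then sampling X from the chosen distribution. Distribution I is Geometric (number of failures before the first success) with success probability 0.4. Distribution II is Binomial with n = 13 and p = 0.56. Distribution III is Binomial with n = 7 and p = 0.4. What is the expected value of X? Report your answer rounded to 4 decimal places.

Component means — I: 1.5; II: 7.28; III: 2.8.
E[X] = 0.333333·1.5 + 0.5·7.28 + 0.166667·2.8 = 4.60667.

4.6067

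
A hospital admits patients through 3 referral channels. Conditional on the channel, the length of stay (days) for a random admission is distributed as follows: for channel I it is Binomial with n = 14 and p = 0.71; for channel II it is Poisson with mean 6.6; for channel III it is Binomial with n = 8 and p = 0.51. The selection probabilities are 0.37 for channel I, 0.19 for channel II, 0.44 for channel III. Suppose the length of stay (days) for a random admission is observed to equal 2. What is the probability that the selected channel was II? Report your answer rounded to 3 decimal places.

Likelihoods P(X=2 | ·): I: 1.62306e-05; II: 0.0296288; III: 0.100803.
Posterior ∝ prior × likelihood. Numerator for II: 0.19·0.0296288 = 0.00562948.
Normalizing constant: 0.37·1.62306e-05 + 0.19·0.0296288 + 0.44·0.100803 = 0.0499889.
P(II | observation) = 0.00562948 / 0.0499889 = 0.112614.

0.113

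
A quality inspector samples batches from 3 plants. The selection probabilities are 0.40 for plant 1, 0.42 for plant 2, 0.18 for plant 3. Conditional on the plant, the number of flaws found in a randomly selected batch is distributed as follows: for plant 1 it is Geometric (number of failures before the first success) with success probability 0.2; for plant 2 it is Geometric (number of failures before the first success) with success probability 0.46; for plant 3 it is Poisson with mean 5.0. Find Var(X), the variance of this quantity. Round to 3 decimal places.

12.492

Per component, 1: μ=4, E[X²]=36; 2: μ=1.17391, E[X²]=3.93006; 3: μ=5, E[X²]=30.
E[X] = 0.4·4 + 0.42·1.17391 + 0.18·5 = 2.99304.
E[X²] = 0.4·36 + 0.42·3.93006 + 0.18·30 = 21.4506.
Var(X) = E[X²] − (E[X])² = 21.4506 − 8.95831 = 12.4923.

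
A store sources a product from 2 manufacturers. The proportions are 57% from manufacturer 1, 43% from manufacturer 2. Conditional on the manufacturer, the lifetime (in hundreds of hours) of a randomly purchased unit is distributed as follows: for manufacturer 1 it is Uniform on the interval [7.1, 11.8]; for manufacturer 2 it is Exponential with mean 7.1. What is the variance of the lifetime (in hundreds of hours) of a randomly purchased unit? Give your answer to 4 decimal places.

Per component, 1: μ=9.45, E[X²]=91.1433; 2: μ=7.1, E[X²]=100.82.
E[X] = 0.57·9.45 + 0.43·7.1 = 8.4395.
E[X²] = 0.57·91.1433 + 0.43·100.82 = 95.3043.
Var(X) = E[X²] − (E[X])² = 95.3043 − 71.2252 = 24.0791.

24.0791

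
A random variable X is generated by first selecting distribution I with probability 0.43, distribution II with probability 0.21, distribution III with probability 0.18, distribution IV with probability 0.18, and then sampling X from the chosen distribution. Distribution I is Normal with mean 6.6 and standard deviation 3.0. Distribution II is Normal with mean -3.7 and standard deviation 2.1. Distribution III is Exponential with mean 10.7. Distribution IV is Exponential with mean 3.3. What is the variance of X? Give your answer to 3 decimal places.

50.553

Per component, I: μ=6.6, E[X²]=52.56; II: μ=-3.7, E[X²]=18.1; III: μ=10.7, E[X²]=228.98; IV: μ=3.3, E[X²]=21.78.
E[X] = 0.43·6.6 + 0.21·-3.7 + 0.18·10.7 + 0.18·3.3 = 4.581.
E[X²] = 0.43·52.56 + 0.21·18.1 + 0.18·228.98 + 0.18·21.78 = 71.5386.
Var(X) = E[X²] − (E[X])² = 71.5386 − 20.9856 = 50.553.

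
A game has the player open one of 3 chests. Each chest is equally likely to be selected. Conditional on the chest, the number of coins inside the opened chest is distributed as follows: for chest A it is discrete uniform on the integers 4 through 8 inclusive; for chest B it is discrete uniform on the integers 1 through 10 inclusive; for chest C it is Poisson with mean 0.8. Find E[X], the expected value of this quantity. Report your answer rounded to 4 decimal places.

4.1000

Component means — A: 6; B: 5.5; C: 0.8.
E[X] = 0.333333·6 + 0.333333·5.5 + 0.333333·0.8 = 4.1.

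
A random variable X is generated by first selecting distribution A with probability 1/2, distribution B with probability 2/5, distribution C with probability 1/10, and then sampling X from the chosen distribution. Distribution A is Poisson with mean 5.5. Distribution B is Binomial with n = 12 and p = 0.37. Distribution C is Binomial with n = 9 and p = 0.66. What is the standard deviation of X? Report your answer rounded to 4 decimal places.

Per component, A: μ=5.5, E[X²]=35.75; B: μ=4.44, E[X²]=22.5108; C: μ=5.94, E[X²]=37.3032.
E[X] = 0.5·5.5 + 0.4·4.44 + 0.1·5.94 = 5.12.
E[X²] = 0.5·35.75 + 0.4·22.5108 + 0.1·37.3032 = 30.6096.
Var(X) = E[X²] − (E[X])² = 30.6096 − 26.2144 = 4.39524.
SD(X) = √4.39524 = 2.09648.

2.0965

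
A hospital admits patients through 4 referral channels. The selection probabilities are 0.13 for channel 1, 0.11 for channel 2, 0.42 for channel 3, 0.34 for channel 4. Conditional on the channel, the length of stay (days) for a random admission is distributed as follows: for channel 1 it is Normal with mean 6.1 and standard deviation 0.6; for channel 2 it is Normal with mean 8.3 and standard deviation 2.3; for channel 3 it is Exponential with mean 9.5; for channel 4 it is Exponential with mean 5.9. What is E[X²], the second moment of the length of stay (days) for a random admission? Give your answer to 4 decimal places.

For each component E[X²] = Var + (mean)², giving 1: 37.57; 2: 74.18; 3: 180.5; 4: 69.62.
Overall E[X²] = 0.13·37.57 + 0.11·74.18 + 0.42·180.5 + 0.34·69.62 = 112.525.

112.5247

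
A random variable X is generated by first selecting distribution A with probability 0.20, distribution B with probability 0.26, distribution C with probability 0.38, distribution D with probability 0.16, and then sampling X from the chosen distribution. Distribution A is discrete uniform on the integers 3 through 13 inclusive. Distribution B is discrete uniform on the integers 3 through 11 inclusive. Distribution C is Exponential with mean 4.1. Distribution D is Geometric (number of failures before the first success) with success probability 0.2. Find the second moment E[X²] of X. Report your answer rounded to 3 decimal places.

For each component E[X²] = Var + (mean)², giving A: 74; B: 55.6667; C: 33.62; D: 36.
Overall E[X²] = 0.2·74 + 0.26·55.6667 + 0.38·33.62 + 0.16·36 = 47.8089.

47.809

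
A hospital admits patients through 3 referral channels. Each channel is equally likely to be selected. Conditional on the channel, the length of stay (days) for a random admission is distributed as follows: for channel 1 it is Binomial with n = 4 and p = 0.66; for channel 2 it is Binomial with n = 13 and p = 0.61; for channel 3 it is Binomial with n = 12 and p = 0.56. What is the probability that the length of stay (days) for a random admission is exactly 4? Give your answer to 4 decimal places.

0.0929

Conditional on each channel, P(X = 4): 1: 0.189747; 2: 0.0206636; 3: 0.0683878.
By total probability, P(X = 4) = 0.333333·0.189747 + 0.333333·0.0206636 + 0.333333·0.0683878 = 0.0929329.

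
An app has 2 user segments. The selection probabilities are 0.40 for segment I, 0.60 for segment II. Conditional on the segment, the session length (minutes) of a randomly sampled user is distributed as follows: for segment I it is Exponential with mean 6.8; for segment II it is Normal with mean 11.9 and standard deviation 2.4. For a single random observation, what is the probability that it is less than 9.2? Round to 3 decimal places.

0.375

Conditional on each segment, P(X < 9.2): I: 0.741521; II: 0.130295.
By total probability, P(X < 9.2) = 0.4·0.741521 + 0.6·0.130295 = 0.374785.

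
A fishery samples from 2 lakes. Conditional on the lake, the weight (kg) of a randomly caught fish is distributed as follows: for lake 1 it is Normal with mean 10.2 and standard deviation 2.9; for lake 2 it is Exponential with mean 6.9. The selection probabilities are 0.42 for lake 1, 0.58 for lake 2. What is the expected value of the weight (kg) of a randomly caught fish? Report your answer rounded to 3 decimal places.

Component means — 1: 10.2; 2: 6.9.
E[X] = 0.42·10.2 + 0.58·6.9 = 8.286.

8.286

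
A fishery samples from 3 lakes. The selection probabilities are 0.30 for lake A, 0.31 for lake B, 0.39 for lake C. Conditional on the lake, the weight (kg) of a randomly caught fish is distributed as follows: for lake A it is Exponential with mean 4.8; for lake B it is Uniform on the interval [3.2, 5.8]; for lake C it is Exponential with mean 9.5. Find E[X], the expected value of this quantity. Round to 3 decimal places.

6.540

Component means — A: 4.8; B: 4.5; C: 9.5.
E[X] = 0.3·4.8 + 0.31·4.5 + 0.39·9.5 = 6.54.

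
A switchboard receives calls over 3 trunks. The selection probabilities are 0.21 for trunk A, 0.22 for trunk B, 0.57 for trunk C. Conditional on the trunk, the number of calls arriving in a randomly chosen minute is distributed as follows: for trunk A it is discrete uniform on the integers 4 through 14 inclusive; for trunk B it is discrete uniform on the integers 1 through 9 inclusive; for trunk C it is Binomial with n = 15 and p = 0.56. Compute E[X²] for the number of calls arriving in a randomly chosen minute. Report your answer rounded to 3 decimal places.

68.403

For each component E[X²] = Var + (mean)², giving A: 91; B: 31.6667; C: 74.256.
Overall E[X²] = 0.21·91 + 0.22·31.6667 + 0.57·74.256 = 68.4026.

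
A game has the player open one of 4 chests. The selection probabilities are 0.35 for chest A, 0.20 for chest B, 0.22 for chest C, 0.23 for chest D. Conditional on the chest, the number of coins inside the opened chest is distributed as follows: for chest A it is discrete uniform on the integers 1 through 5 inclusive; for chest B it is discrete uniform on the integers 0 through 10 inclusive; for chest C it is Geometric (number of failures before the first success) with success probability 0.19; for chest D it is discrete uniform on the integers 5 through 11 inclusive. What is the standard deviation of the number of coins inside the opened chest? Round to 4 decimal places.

3.4808

Per component, A: μ=3, E[X²]=11; B: μ=5, E[X²]=35; C: μ=4.26316, E[X²]=40.6122; D: μ=8, E[X²]=68.
E[X] = 0.35·3 + 0.2·5 + 0.22·4.26316 + 0.23·8 = 4.82789.
E[X²] = 0.35·11 + 0.2·35 + 0.22·40.6122 + 0.23·68 = 35.4247.
Var(X) = E[X²] − (E[X])² = 35.4247 − 23.3086 = 12.1161.
SD(X) = √12.1161 = 3.48082.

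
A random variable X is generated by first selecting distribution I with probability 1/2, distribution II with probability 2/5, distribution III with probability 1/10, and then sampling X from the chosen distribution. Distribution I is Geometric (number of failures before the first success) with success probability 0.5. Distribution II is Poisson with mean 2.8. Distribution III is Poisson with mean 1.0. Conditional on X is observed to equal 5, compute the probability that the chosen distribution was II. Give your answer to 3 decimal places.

0.811

Likelihoods P(X=5 | ·): I: 0.015625; II: 0.0872136; III: 0.00306566.
Posterior ∝ prior × likelihood. Numerator for II: 0.4·0.0872136 = 0.0348855.
Normalizing constant: 0.5·0.015625 + 0.4·0.0872136 + 0.1·0.00306566 = 0.0430045.
P(II | observation) = 0.0348855 / 0.0430045 = 0.811204.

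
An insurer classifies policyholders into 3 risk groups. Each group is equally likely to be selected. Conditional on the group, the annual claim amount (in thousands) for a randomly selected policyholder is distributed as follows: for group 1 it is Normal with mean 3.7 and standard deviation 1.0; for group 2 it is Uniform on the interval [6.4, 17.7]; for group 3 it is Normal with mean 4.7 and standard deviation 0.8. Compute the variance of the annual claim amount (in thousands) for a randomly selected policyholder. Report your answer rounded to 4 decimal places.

Per component, 1: μ=3.7, E[X²]=14.69; 2: μ=12.05, E[X²]=155.843; 3: μ=4.7, E[X²]=22.73.
E[X] = 0.333333·3.7 + 0.333333·12.05 + 0.333333·4.7 = 6.81667.
E[X²] = 0.333333·14.69 + 0.333333·155.843 + 0.333333·22.73 = 64.4211.
Var(X) = E[X²] − (E[X])² = 64.4211 − 46.4669 = 17.9542.

17.9542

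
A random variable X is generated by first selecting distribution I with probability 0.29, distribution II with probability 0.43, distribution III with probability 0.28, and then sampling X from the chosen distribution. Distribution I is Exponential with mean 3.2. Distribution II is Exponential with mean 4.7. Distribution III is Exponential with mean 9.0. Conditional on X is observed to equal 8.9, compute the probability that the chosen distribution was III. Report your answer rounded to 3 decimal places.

0.374

Likelihoods f(8.9 | ·): I: 0.0193628; II: 0.0320269; III: 0.0413322.
Posterior ∝ prior × likelihood. Numerator for III: 0.28·0.0413322 = 0.011573.
Normalizing constant: 0.29·0.0193628 + 0.43·0.0320269 + 0.28·0.0413322 = 0.0309598.
P(III | observation) = 0.011573 / 0.0309598 = 0.373808.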